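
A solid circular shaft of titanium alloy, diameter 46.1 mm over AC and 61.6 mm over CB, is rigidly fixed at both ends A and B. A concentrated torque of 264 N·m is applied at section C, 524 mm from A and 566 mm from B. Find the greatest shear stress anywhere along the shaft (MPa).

4.30 MPa

Compatibility: T_A·a/J_AC = T_B·b/J_CB with T_A + T_B = T₀.
J_AC = 4.43×10^-7 m⁴, J_CB = 1.41×10^-6 m⁴, so T_A = T₀·(J_AC/a)/((J_AC/a)+(J_CB/b)) = 66.81 N·m, T_B = 197.2 N·m.
τ in each portion: τ_AC = 3.47×10^6 Pa, τ_CB = 4.30×10^6 Pa; maximum is in CB.
τ_max = T_CB·r/J = 197.2·0.0308/1.41×10^-6 = 4.296×10^6 Pa.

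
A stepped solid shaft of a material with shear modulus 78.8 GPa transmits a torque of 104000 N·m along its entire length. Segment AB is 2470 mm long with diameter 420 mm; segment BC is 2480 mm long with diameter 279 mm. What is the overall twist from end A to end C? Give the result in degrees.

J_AB = π(0.420)⁴/32 = 3.05×10^-3 m⁴; J_BC = π(0.279)⁴/32 = 5.95×10^-4 m⁴.
θ = (T/G)·Σ L_i/J_i = (104000/78.8×10⁹)·(2.47/3.05×10^-3 + 2.48/5.95×10^-4) = 6.569×10^-3 rad.

0.376°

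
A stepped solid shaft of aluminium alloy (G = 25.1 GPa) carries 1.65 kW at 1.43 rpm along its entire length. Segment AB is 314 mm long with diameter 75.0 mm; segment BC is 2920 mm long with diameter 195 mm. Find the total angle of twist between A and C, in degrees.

ω = 2π·1.43/60 = 0.1497 rad/s, so T = P/ω = 1.65×10³ / 0.1497 = 11020 N·m.
J_AB = π(0.0750)⁴/32 = 3.11×10^-6 m⁴; J_BC = π(0.195)⁴/32 = 1.42×10^-4 m⁴.
θ = (T/G)·Σ L_i/J_i = (11020/25.1×10⁹)·(0.314/3.11×10^-6 + 2.92/1.42×10^-4) = 0.05340 rad.

3.06°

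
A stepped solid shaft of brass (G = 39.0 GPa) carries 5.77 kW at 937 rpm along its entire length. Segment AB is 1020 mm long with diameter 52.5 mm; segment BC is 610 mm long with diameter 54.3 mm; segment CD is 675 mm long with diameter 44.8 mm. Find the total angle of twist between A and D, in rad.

ω = 2π·937/60 = 98.12 rad/s, so T = P/ω = 5.77×10³ / 98.12 = 58.80 N·m.
J_AB = π(0.0525)⁴/32 = 7.46×10^-7 m⁴; J_BC = π(0.0543)⁴/32 = 8.53×10^-7 m⁴; J_CD = π(0.0448)⁴/32 = 3.95×10^-7 m⁴.
θ = (T/G)·Σ L_i/J_i = (58.80/39.0×10⁹)·(1.02/7.46×10^-7 + 0.610/8.53×10^-7 + 0.675/3.95×10^-7) = 5.713×10^-3 rad.

0.00571 rad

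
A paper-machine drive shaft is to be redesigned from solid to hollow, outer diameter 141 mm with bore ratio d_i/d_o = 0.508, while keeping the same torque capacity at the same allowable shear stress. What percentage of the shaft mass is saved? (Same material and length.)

Equal τ_max and T ⇒ the solid shaft needs d_s³ = d_o³(1−k⁴), so d_s = 141·(1−0.508⁴)^(1/3) = 137.8 mm.
Area ratio A_h/A_s = d_o²(1−k²)/d_s² = (1−k²)/(1−k⁴)^(2/3) = 0.7768.
Mass saving = 1 − 0.7768 = 22.3 %.

22.3 %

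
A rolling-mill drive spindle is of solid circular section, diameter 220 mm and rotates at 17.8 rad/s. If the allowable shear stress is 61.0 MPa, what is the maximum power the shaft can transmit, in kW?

J = πd⁴/32 = π(0.220)⁴/32 = 2.300×10^-4 m⁴.
T_max = τ_allow·J/r = 6.10×10^7 × 2.300×10^-4 / 0.110 = 127500 N·m.
ω = 17.8 rad/s, so P_max = T_max·ω = 2.270×10^6 W.

2270 kW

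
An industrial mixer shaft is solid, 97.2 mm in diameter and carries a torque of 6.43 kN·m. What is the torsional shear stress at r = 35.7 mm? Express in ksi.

3.80 ksi

J = πd⁴/32 = π(0.0972)⁴/32 = 8.763×10^-6 m⁴.
Shear stress varies linearly with radius: τ = T·r/J = 6430 × 0.0357 / 8.763×10^-6 = 2.619×10^7 Pa.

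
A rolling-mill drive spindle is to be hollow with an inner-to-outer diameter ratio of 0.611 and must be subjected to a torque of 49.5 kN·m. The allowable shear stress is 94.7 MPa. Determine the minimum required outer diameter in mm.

For a hollow shaft with d_i/d_o = 0.611: τ_max = 16T/(π d_o³ (1−k⁴)), so d_o = [16T/(π τ_allow (1−k⁴))]^(1/3) = [16·49500/(π·9.47×10^7·0.8606)]^(1/3) = 0.1457 m.

146 mm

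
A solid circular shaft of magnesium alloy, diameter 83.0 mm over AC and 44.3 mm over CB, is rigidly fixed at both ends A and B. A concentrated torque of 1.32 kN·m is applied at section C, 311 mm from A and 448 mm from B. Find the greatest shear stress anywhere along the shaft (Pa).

1.11e7 Pa

Compatibility: T_A·a/J_AC = T_B·b/J_CB with T_A + T_B = T₀.
J_AC = 4.66×10^-6 m⁴, J_CB = 3.78×10^-7 m⁴, so T_A = T₀·(J_AC/a)/((J_AC/a)+(J_CB/b)) = 1250 N·m, T_B = 70.40 N·m.
τ in each portion: τ_AC = 1.11×10^7 Pa, τ_CB = 4.12×10^6 Pa; maximum is in AC.
τ_max = T_AC·r/J = 1250·0.0415/4.66×10^-6 = 1.113×10^7 Pa.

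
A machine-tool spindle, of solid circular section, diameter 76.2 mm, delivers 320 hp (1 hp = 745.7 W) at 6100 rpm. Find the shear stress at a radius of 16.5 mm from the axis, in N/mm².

ω = 2π·6100/60 = 638.8 rad/s, so T = P/ω = 320×745.7 / 638.8 = 373.6 N·m.
J = πd⁴/32 = π(0.0762)⁴/32 = 3.310×10^-6 m⁴.
Shear stress varies linearly with radius: τ = T·r/J = 373.6 × 0.0165 / 3.310×10^-6 = 1.862×10^6 Pa.

1.86 N/mm²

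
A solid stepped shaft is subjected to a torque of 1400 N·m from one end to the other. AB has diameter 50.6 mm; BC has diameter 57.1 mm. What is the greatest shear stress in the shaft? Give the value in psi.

Under the same torque, τ_max = 16T/(πd³) is largest where d is smallest — segment AB (d = 50.6 mm).
τ_max = 16·1400/(π·(0.0506)³) = 5.504×10^7 Pa.

7980 psi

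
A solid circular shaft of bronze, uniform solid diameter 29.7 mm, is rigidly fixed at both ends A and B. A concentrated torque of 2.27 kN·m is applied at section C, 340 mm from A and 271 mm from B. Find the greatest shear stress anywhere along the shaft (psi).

With uniform GJ and both ends fixed, compatibility θ_AC = θ_CB gives T_A·a = T_B·b, together with T_A + T_B = T₀.
T_A = T₀·b/(a+b) = 2270·271/611.0 = 1007 N·m; T_B = 1263 N·m.
τ in each portion: τ_AC = 1.96×10^8 Pa, τ_CB = 2.46×10^8 Pa; maximum is in CB.
τ_max = T_CB·r/J = 1263·0.0149/7.64×10^-8 = 2.456×10^8 Pa.

35600 psi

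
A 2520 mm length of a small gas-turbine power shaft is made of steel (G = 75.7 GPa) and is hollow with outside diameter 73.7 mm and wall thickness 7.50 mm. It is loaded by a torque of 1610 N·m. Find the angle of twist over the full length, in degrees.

1.77°

J = π(d_o⁴ − d_i⁴)/32 = π(0.0737⁴ − 0.0587⁴)/32 = 1.731×10^-6 m⁴.
θ = T·L/(G·J) = 1610 × 2.52 / (75.7×10⁹ × 1.731×10^-6) = 0.03096 rad.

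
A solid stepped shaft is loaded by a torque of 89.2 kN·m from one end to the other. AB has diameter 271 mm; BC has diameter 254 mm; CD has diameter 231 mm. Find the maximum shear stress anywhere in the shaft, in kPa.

36900 kPa

Under the same torque, τ_max = 16T/(πd³) is largest where d is smallest — segment CD (d = 231 mm).
τ_max = 16·89200/(π·(0.231)³) = 3.686×10^7 Pa.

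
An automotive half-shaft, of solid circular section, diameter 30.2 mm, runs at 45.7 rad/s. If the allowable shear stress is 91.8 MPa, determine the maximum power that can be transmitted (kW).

22.7 kW

J = πd⁴/32 = π(0.0302)⁴/32 = 8.166×10^-8 m⁴.
T_max = τ_allow·J/r = 9.18×10^7 × 8.166×10^-8 / 0.0151 = 496.5 N·m.
ω = 45.7 rad/s, so P_max = T_max·ω = 2.269×10^4 W.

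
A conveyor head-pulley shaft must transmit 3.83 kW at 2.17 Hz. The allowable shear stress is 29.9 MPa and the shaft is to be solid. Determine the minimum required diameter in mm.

ω = 2π·2.17 = 13.63 rad/s, so T = P/ω = 3.83×10³ / 13.63 = 280.9 N·m.
For a solid shaft τ_max = 16T/(πd³), so d = (16T/(π τ_allow))^(1/3) = (16·280.9/(π·2.99×10^7))^(1/3) = 0.03630 m.

36.3 mm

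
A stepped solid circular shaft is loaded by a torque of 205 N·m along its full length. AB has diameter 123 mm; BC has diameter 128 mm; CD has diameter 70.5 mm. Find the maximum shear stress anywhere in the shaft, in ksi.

Under the same torque, τ_max = 16T/(πd³) is largest where d is smallest — segment CD (d = 70.5 mm).
τ_max = 16·205.0/(π·(0.0705)³) = 2.980×10^6 Pa.

0.432 ksi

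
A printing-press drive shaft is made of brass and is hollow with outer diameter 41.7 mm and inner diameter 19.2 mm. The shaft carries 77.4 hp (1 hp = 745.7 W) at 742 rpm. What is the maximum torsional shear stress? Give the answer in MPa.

54.6 MPa

ω = 2π·742/60 = 77.70 rad/s, so T = P/ω = 77.4×745.7 / 77.70 = 742.8 N·m.
J = π(d_o⁴ − d_i⁴)/32 = π(0.0417⁴ − 0.0192⁴)/32 = 2.835×10^-7 m⁴.
τ_max = T·r/J = 742.8 × 0.0209 / 2.835×10^-7 = 5.463×10^7 Pa.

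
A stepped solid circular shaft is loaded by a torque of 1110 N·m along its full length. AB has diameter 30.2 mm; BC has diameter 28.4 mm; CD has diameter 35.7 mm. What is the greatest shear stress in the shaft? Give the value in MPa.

Under the same torque, τ_max = 16T/(πd³) is largest where d is smallest — segment BC (d = 28.4 mm).
τ_max = 16·1110/(π·(0.0284)³) = 2.468×10^8 Pa.

247 MPa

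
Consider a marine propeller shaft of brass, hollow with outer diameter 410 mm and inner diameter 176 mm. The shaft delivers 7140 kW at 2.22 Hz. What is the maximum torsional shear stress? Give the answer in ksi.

ω = 2π·2.22 = 13.95 rad/s, so T = P/ω = 7140×10³ / 13.95 = 511900 N·m.
J = π(d_o⁴ − d_i⁴)/32 = π(0.410⁴ − 0.176⁴)/32 = 2.680×10^-3 m⁴.
τ_max = T·r/J = 511900 × 0.205 / 2.680×10^-3 = 3.915×10^7 Pa.

5.68 ksi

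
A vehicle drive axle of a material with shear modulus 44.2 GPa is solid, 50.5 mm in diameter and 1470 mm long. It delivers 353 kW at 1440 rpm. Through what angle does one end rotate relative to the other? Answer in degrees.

ω = 2π·1440/60 = 150.8 rad/s, so T = P/ω = 353×10³ / 150.8 = 2341 N·m.
J = πd⁴/32 = π(0.0505)⁴/32 = 6.385×10^-7 m⁴.
θ = T·L/(G·J) = 2341 × 1.47 / (44.2×10⁹ × 6.385×10^-7) = 0.1219 rad.

6.99°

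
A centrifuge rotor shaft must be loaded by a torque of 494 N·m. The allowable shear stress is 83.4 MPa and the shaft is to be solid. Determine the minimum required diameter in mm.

31.1 mm

For a solid shaft τ_max = 16T/(πd³), so d = (16T/(π τ_allow))^(1/3) = (16·494.0/(π·8.34×10^7))^(1/3) = 0.03113 m.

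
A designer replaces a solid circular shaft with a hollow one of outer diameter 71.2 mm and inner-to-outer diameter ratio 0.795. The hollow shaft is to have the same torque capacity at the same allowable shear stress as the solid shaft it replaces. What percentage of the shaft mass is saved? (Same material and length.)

Equal τ_max and T ⇒ the solid shaft needs d_s³ = d_o³(1−k⁴), so d_s = 71.2·(1−0.795⁴)^(1/3) = 60.07 mm.
Area ratio A_h/A_s = d_o²(1−k²)/d_s² = (1−k²)/(1−k⁴)^(2/3) = 0.5170.
Mass saving = 1 − 0.5170 = 48.3 %.

48.3 %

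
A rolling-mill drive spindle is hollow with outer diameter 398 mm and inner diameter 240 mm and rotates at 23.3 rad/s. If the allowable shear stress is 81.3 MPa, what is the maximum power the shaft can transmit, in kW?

20300 kW

J = π(d_o⁴ − d_i⁴)/32 = π(0.398⁴ − 0.240⁴)/32 = 2.138×10^-3 m⁴.
T_max = τ_allow·J/r = 8.13×10^7 × 2.138×10^-3 / 0.199 = 873300 N·m.
ω = 23.3 rad/s, so P_max = T_max·ω = 2.035×10^7 W.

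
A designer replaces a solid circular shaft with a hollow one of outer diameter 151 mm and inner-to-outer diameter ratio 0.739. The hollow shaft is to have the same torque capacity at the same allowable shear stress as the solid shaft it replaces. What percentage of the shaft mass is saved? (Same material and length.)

42.5 %

Equal τ_max and T ⇒ the solid shaft needs d_s³ = d_o³(1−k⁴), so d_s = 151·(1−0.739⁴)^(1/3) = 134.2 mm.
Area ratio A_h/A_s = d_o²(1−k²)/d_s² = (1−k²)/(1−k⁴)^(2/3) = 0.5748.
Mass saving = 1 − 0.5748 = 42.5 %.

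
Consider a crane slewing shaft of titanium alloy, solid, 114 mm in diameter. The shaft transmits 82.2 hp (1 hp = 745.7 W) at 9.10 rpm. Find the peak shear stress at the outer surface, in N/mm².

221 N/mm²

ω = 2π·9.10/60 = 0.9529 rad/s, so T = P/ω = 82.2×745.7 / 0.9529 = 64320 N·m.
J = πd⁴/32 = π(0.114)⁴/32 = 1.658×10^-5 m⁴.
τ_max = T·r/J = 64320 × 0.0570 / 1.658×10^-5 = 2.211×10^8 Pa.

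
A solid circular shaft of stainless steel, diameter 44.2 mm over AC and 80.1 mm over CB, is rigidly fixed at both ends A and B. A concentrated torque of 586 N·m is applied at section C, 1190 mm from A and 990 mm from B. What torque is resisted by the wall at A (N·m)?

42.0 N·m

Compatibility: T_A·a/J_AC = T_B·b/J_CB with T_A + T_B = T₀.
J_AC = 3.75×10^-7 m⁴, J_CB = 4.04×10^-6 m⁴, so T_A = T₀·(J_AC/a)/((J_AC/a)+(J_CB/b)) = 41.96 N·m, T_B = 544.0 N·m.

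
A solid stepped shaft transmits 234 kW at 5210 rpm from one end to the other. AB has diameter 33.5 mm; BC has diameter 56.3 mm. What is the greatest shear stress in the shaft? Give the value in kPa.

ω = 2π·5210/60 = 545.6 rad/s, so T = P/ω = 234×10³ / 545.6 = 428.9 N·m.
Under the same torque, τ_max = 16T/(πd³) is largest where d is smallest — segment AB (d = 33.5 mm).
τ_max = 16·428.9/(π·(0.0335)³) = 5.810×10^7 Pa.

58100 kPa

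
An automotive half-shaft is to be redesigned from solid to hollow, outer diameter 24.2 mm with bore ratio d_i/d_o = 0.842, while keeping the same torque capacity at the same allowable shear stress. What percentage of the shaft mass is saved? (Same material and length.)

53.6 %

Equal τ_max and T ⇒ the solid shaft needs d_s³ = d_o³(1−k⁴), so d_s = 24.2·(1−0.842⁴)^(1/3) = 19.17 mm.
Area ratio A_h/A_s = d_o²(1−k²)/d_s² = (1−k²)/(1−k⁴)^(2/3) = 0.4636.
Mass saving = 1 − 0.4636 = 53.6 %.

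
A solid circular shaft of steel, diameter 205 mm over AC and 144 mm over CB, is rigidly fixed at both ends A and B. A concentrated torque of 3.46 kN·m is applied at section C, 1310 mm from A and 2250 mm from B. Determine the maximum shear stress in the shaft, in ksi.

0.260 ksi

Compatibility: T_A·a/J_AC = T_B·b/J_CB with T_A + T_B = T₀.
J_AC = 1.73×10^-4 m⁴, J_CB = 4.22×10^-5 m⁴, so T_A = T₀·(J_AC/a)/((J_AC/a)+(J_CB/b)) = 3030 N·m, T_B = 429.6 N·m.
τ in each portion: τ_AC = 1.79×10^6 Pa, τ_CB = 7.33×10^5 Pa; maximum is in AC.
τ_max = T_AC·r/J = 3030·0.102/1.73×10^-4 = 1.791×10^6 Pa.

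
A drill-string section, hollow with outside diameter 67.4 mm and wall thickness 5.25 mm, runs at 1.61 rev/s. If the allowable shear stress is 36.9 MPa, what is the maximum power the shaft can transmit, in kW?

J = π(d_o⁴ − d_i⁴)/32 = π(0.0674⁴ − 0.0569⁴)/32 = 9.969×10^-7 m⁴.
T_max = τ_allow·J/r = 3.69×10^7 × 9.969×10^-7 / 0.0337 = 1092 N·m.
ω = 2π·1.61 = 10.12 rad/s, so P_max = T_max·ω = 1.104×10^4 W.

11.0 kW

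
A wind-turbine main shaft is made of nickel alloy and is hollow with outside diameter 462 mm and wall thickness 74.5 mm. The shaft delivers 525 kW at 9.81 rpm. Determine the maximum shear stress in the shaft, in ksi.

4.85 ksi

ω = 2π·9.81/60 = 1.027 rad/s, so T = P/ω = 525×10³ / 1.027 = 511000 N·m.
J = π(d_o⁴ − d_i⁴)/32 = π(0.462⁴ − 0.313⁴)/32 = 3.530×10^-3 m⁴.
τ_max = T·r/J = 511000 × 0.231 / 3.530×10^-3 = 3.344×10^7 Pa.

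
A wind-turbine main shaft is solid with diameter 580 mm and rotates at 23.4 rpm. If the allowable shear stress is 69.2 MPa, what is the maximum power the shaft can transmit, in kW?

J = πd⁴/32 = π(0.580)⁴/32 = 0.01111 m⁴.
T_max = τ_allow·J/r = 6.92×10^7 × 0.01111 / 0.290 = 2.651e6 N·m.
ω = 2π·23.4/60 = 2.450 rad/s, so P_max = T_max·ω = 6.496×10^6 W.

6500 kW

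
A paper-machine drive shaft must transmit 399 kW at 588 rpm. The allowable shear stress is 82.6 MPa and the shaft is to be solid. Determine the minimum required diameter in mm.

ω = 2π·588/60 = 61.58 rad/s, so T = P/ω = 399×10³ / 61.58 = 6480 N·m.
For a solid shaft τ_max = 16T/(πd³), so d = (16T/(π τ_allow))^(1/3) = (16·6480/(π·8.26×10^7))^(1/3) = 0.07365 m.

73.7 mm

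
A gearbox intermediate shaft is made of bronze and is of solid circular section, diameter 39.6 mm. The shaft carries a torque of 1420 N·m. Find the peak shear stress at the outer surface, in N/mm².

116 N/mm²

J = πd⁴/32 = π(0.0396)⁴/32 = 2.414×10^-7 m⁴.
τ_max = T·r/J = 1420 × 0.0198 / 2.414×10^-7 = 1.165×10^8 Pa.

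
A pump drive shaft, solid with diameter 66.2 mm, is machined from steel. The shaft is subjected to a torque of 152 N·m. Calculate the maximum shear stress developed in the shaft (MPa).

2.67 MPa

J = πd⁴/32 = π(0.0662)⁴/32 = 1.886×10^-6 m⁴.
τ_max = T·r/J = 152.0 × 0.0331 / 1.886×10^-6 = 2.668×10^6 Pa.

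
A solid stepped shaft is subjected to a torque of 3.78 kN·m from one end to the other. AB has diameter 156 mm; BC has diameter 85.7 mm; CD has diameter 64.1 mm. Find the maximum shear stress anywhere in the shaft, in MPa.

73.1 MPa

Under the same torque, τ_max = 16T/(πd³) is largest where d is smallest — segment CD (d = 64.1 mm).
τ_max = 16·3780/(π·(0.0641)³) = 7.310×10^7 Pa.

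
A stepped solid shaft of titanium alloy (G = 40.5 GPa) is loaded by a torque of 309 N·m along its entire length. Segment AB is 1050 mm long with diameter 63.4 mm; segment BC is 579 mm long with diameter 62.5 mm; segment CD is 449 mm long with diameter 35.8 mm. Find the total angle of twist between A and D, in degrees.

J_AB = π(0.0634)⁴/32 = 1.59×10^-6 m⁴; J_BC = π(0.0625)⁴/32 = 1.50×10^-6 m⁴; J_CD = π(0.0358)⁴/32 = 1.61×10^-7 m⁴.
θ = (T/G)·Σ L_i/J_i = (309.0/40.5×10⁹)·(1.05/1.59×10^-6 + 0.579/1.50×10^-6 + 0.449/1.61×10^-7) = 0.02924 rad.

1.68°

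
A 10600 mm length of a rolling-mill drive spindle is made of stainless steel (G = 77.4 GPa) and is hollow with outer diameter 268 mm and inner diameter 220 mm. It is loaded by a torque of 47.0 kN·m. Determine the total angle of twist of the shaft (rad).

J = π(d_o⁴ − d_i⁴)/32 = π(0.268⁴ − 0.220⁴)/32 = 2.765×10^-4 m⁴.
θ = T·L/(G·J) = 47000 × 10.6 / (77.4×10⁹ × 2.765×10^-4) = 0.02328 rad.

0.0233 rad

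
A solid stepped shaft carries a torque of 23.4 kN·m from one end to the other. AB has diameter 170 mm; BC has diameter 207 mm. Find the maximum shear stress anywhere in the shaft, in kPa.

Under the same torque, τ_max = 16T/(πd³) is largest where d is smallest — segment AB (d = 170 mm).
τ_max = 16·23400/(π·(0.170)³) = 2.426×10^7 Pa.

24300 kPa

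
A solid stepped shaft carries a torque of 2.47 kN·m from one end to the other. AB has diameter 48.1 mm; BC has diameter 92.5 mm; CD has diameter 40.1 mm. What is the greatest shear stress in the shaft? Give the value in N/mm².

195 N/mm²

Under the same torque, τ_max = 16T/(πd³) is largest where d is smallest — segment CD (d = 40.1 mm).
τ_max = 16·2470/(π·(0.0401)³) = 1.951×10^8 Pa.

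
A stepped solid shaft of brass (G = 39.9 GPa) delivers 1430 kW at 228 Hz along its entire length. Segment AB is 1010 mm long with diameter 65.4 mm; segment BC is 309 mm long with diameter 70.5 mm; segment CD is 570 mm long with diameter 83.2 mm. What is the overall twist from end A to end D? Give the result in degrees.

1.16°

ω = 2π·228 = 1433 rad/s, so T = P/ω = 1430×10³ / 1433 = 998.2 N·m.
J_AB = π(0.0654)⁴/32 = 1.80×10^-6 m⁴; J_BC = π(0.0705)⁴/32 = 2.43×10^-6 m⁴; J_CD = π(0.0832)⁴/32 = 4.70×10^-6 m⁴.
θ = (T/G)·Σ L_i/J_i = (998.2/39.9×10⁹)·(1.01/1.80×10^-6 + 0.309/2.43×10^-6 + 0.570/4.70×10^-6) = 0.02029 rad.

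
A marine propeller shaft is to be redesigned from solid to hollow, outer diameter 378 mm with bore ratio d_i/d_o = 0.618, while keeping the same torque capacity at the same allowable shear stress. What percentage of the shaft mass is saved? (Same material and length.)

Equal τ_max and T ⇒ the solid shaft needs d_s³ = d_o³(1−k⁴), so d_s = 378·(1−0.618⁴)^(1/3) = 358.6 mm.
Area ratio A_h/A_s = d_o²(1−k²)/d_s² = (1−k²)/(1−k⁴)^(2/3) = 0.6866.
Mass saving = 1 − 0.6866 = 31.3 %.

31.3 %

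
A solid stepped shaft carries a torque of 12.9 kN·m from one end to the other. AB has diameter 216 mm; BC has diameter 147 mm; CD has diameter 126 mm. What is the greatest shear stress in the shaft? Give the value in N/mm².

32.8 N/mm²

Under the same torque, τ_max = 16T/(πd³) is largest where d is smallest — segment CD (d = 126 mm).
τ_max = 16·12900/(π·(0.126)³) = 3.284×10^7 Pa.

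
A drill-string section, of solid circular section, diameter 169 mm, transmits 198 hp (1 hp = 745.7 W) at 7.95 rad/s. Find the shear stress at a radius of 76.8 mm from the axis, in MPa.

17.8 MPa

ω = 7.95 rad/s, so T = P/ω = 198×745.7 / 7.950 = 18570 N·m.
J = πd⁴/32 = π(0.169)⁴/32 = 8.008×10^-5 m⁴.
Shear stress varies linearly with radius: τ = T·r/J = 18570 × 0.0768 / 8.008×10^-5 = 1.781×10^7 Pa.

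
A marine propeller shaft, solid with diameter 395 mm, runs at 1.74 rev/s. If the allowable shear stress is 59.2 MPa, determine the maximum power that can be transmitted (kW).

J = πd⁴/32 = π(0.395)⁴/32 = 2.390×10^-3 m⁴.
T_max = τ_allow·J/r = 5.92×10^7 × 2.390×10^-3 / 0.198 = 716400 N·m.
ω = 2π·1.74 = 10.93 rad/s, so P_max = T_max·ω = 7.832×10^6 W.

7830 kW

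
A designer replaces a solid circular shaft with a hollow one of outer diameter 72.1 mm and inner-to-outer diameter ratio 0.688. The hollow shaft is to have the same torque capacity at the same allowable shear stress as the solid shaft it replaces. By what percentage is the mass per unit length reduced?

Equal τ_max and T ⇒ the solid shaft needs d_s³ = d_o³(1−k⁴), so d_s = 72.1·(1−0.688⁴)^(1/3) = 66.25 mm.
Area ratio A_h/A_s = d_o²(1−k²)/d_s² = (1−k²)/(1−k⁴)^(2/3) = 0.6237.
Mass saving = 1 − 0.6237 = 37.6 %.

37.6 %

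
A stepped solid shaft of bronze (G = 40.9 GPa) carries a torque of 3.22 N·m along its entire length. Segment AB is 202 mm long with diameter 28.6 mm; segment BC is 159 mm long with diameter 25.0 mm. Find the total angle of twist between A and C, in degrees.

0.0326°

J_AB = π(0.0286)⁴/32 = 6.57×10^-8 m⁴; J_BC = π(0.0250)⁴/32 = 3.83×10^-8 m⁴.
θ = (T/G)·Σ L_i/J_i = (3.220/40.9×10⁹)·(0.202/6.57×10^-8 + 0.159/3.83×10^-8) = 5.685×10^-4 rad.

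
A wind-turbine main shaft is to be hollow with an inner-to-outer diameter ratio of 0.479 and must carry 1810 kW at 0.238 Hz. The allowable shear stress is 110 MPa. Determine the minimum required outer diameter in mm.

390 mm

ω = 2π·0.238 = 1.495 rad/s, so T = P/ω = 1810×10³ / 1.495 = 1.210e6 N·m.
For a hollow shaft with d_i/d_o = 0.479: τ_max = 16T/(π d_o³ (1−k⁴)), so d_o = [16T/(π τ_allow (1−k⁴))]^(1/3) = [16·1.210e6/(π·1.10×10^8·0.9474)]^(1/3) = 0.3896 m.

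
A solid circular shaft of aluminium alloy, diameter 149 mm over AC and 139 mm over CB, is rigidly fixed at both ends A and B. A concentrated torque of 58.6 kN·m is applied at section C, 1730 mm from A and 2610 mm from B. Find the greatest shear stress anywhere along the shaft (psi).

8710 psi

Compatibility: T_A·a/J_AC = T_B·b/J_CB with T_A + T_B = T₀.
J_AC = 4.84×10^-5 m⁴, J_CB = 3.66×10^-5 m⁴, so T_A = T₀·(J_AC/a)/((J_AC/a)+(J_CB/b)) = 39010 N·m, T_B = 19590 N·m.
τ in each portion: τ_AC = 6.01×10^7 Pa, τ_CB = 3.71×10^7 Pa; maximum is in AC.
τ_max = T_AC·r/J = 39010·0.0745/4.84×10^-5 = 6.007×10^7 Pa.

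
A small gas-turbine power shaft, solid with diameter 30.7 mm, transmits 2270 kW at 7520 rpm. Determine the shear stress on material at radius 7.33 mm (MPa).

ω = 2π·7520/60 = 787.5 rad/s, so T = P/ω = 2270×10³ / 787.5 = 2883 N·m.
J = πd⁴/32 = π(0.0307)⁴/32 = 8.721×10^-8 m⁴.
Shear stress varies linearly with radius: τ = T·r/J = 2883 × 0.00733 / 8.721×10^-8 = 2.423×10^8 Pa.

242 MPa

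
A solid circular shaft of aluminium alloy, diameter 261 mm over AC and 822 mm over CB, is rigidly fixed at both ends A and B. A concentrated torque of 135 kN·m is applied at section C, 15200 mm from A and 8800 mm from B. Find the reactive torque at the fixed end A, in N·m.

Compatibility: T_A·a/J_AC = T_B·b/J_CB with T_A + T_B = T₀.
J_AC = 4.56×10^-4 m⁴, J_CB = 0.0448 m⁴, so T_A = T₀·(J_AC/a)/((J_AC/a)+(J_CB/b)) = 789.8 N·m, T_B = 134200 N·m.

790 N·m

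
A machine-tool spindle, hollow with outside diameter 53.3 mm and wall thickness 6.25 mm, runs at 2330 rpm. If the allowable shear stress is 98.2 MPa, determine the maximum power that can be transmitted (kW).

468 kW

J = π(d_o⁴ − d_i⁴)/32 = π(0.0533⁴ − 0.0408⁴)/32 = 5.203×10^-7 m⁴.
T_max = τ_allow·J/r = 9.82×10^7 × 5.203×10^-7 / 0.0267 = 1917 N·m.
ω = 2π·2330/60 = 244.0 rad/s, so P_max = T_max·ω = 4.678×10^5 W.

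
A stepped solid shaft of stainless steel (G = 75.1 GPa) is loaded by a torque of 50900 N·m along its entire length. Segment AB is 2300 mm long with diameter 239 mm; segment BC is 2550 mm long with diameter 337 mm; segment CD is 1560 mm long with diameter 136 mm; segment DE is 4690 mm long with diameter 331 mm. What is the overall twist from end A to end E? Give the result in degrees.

J_AB = π(0.239)⁴/32 = 3.20×10^-4 m⁴; J_BC = π(0.337)⁴/32 = 1.27×10^-3 m⁴; J_CD = π(0.136)⁴/32 = 3.36×10^-5 m⁴; J_DE = π(0.331)⁴/32 = 1.18×10^-3 m⁴.
θ = (T/G)·Σ L_i/J_i = (50900/75.1×10⁹)·(2.30/3.20×10^-4 + 2.55/1.27×10^-3 + 1.56/3.36×10^-5 + 4.69/1.18×10^-3) = 0.04041 rad.

2.32°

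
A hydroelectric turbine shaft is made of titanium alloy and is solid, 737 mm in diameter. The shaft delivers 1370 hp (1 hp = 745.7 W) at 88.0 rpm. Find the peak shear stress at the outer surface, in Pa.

1.41e6 Pa

ω = 2π·88.0/60 = 9.215 rad/s, so T = P/ω = 1370×745.7 / 9.215 = 110900 N·m.
J = πd⁴/32 = π(0.737)⁴/32 = 0.02896 m⁴.
τ_max = T·r/J = 110900 × 0.368 / 0.02896 = 1.410×10^6 Pa.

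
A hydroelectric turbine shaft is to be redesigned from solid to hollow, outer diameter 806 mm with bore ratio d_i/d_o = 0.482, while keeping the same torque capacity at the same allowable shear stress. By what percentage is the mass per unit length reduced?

20.3 %

Equal τ_max and T ⇒ the solid shaft needs d_s³ = d_o³(1−k⁴), so d_s = 806·(1−0.482⁴)^(1/3) = 791.2 mm.
Area ratio A_h/A_s = d_o²(1−k²)/d_s² = (1−k²)/(1−k⁴)^(2/3) = 0.7966.
Mass saving = 1 − 0.7966 = 20.3 %.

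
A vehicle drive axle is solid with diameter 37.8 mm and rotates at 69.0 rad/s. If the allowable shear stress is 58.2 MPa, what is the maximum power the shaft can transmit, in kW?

J = πd⁴/32 = π(0.0378)⁴/32 = 2.004×10^-7 m⁴.
T_max = τ_allow·J/r = 5.82×10^7 × 2.004×10^-7 / 0.0189 = 617.2 N·m.
ω = 69.0 rad/s, so P_max = T_max·ω = 4.259×10^4 W.

42.6 kW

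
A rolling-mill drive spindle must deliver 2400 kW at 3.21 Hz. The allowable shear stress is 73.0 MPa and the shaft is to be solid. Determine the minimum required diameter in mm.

202 mm

ω = 2π·3.21 = 20.17 rad/s, so T = P/ω = 2400×10³ / 20.17 = 119000 N·m.
For a solid shaft τ_max = 16T/(πd³), so d = (16T/(π τ_allow))^(1/3) = (16·119000/(π·7.30×10^7))^(1/3) = 0.2025 m.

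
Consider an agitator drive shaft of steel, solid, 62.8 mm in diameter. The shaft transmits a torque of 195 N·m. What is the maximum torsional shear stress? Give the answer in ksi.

0.582 ksi

J = πd⁴/32 = π(0.0628)⁴/32 = 1.527×10^-6 m⁴.
τ_max = T·r/J = 195.0 × 0.0314 / 1.527×10^-6 = 4.010×10^6 Pa.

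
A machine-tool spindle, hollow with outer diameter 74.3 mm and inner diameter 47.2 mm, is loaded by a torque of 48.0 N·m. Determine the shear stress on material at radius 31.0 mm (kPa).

J = π(d_o⁴ − d_i⁴)/32 = π(0.0743⁴ − 0.0472⁴)/32 = 2.505×10^-6 m⁴.
Shear stress varies linearly with radius: τ = T·r/J = 48.00 × 0.0310 / 2.505×10^-6 = 5.941×10^5 Pa.

594 kPa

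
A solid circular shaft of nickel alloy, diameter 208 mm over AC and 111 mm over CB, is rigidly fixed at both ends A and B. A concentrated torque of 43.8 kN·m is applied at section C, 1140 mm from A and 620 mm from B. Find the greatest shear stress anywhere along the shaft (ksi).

3.13 ksi

Compatibility: T_A·a/J_AC = T_B·b/J_CB with T_A + T_B = T₀.
J_AC = 1.84×10^-4 m⁴, J_CB = 1.49×10^-5 m⁴, so T_A = T₀·(J_AC/a)/((J_AC/a)+(J_CB/b)) = 38120 N·m, T_B = 5684 N·m.
τ in each portion: τ_AC = 2.16×10^7 Pa, τ_CB = 2.12×10^7 Pa; maximum is in AC.
τ_max = T_AC·r/J = 38120·0.104/1.84×10^-4 = 2.157×10^7 Pa.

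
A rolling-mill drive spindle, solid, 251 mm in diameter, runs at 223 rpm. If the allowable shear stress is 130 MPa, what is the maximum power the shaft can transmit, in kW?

J = πd⁴/32 = π(0.251)⁴/32 = 3.897×10^-4 m⁴.
T_max = τ_allow·J/r = 1.30×10^8 × 3.897×10^-4 / 0.126 = 403600 N·m.
ω = 2π·223/60 = 23.35 rad/s, so P_max = T_max·ω = 9.426×10^6 W.

9430 kW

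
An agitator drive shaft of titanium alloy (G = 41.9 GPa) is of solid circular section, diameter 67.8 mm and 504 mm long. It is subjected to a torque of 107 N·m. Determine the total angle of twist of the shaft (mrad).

J = πd⁴/32 = π(0.0678)⁴/32 = 2.075×10^-6 m⁴.
θ = T·L/(G·J) = 107.0 × 0.504 / (41.9×10⁹ × 2.075×10^-6) = 6.204×10^-4 rad.

0.620 mrad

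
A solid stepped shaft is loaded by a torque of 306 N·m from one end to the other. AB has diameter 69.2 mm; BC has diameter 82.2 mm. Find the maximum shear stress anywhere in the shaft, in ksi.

Under the same torque, τ_max = 16T/(πd³) is largest where d is smallest — segment AB (d = 69.2 mm).
τ_max = 16·306.0/(π·(0.0692)³) = 4.703×10^6 Pa.

0.682 ksi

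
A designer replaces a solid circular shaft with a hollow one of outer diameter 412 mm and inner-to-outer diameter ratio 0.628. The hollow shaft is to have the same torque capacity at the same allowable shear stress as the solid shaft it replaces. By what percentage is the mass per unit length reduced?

32.2 %

Equal τ_max and T ⇒ the solid shaft needs d_s³ = d_o³(1−k⁴), so d_s = 412·(1−0.628⁴)^(1/3) = 389.4 mm.
Area ratio A_h/A_s = d_o²(1−k²)/d_s² = (1−k²)/(1−k⁴)^(2/3) = 0.6779.
Mass saving = 1 − 0.6779 = 32.2 %.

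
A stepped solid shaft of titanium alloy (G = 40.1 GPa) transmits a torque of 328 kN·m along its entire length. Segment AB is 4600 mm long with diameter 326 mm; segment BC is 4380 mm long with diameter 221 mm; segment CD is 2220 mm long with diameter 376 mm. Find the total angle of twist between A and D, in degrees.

11.2°

J_AB = π(0.326)⁴/32 = 1.11×10^-3 m⁴; J_BC = π(0.221)⁴/32 = 2.34×10^-4 m⁴; J_CD = π(0.376)⁴/32 = 1.96×10^-3 m⁴.
θ = (T/G)·Σ L_i/J_i = (328000/40.1×10⁹)·(4.60/1.11×10^-3 + 4.38/2.34×10^-4 + 2.22/1.96×10^-3) = 0.1962 rad.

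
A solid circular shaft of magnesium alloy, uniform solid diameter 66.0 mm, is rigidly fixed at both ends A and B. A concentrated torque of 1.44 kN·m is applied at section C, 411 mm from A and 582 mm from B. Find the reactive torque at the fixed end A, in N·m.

With uniform GJ and both ends fixed, compatibility θ_AC = θ_CB gives T_A·a = T_B·b, together with T_A + T_B = T₀.
T_A = T₀·b/(a+b) = 1440·582/993.0 = 844.0 N·m; T_B = 596.0 N·m.

844 N·m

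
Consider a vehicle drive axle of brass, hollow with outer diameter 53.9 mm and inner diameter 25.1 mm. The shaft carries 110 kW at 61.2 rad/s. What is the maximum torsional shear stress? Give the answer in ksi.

ω = 61.2 rad/s, so T = P/ω = 110×10³ / 61.20 = 1797 N·m.
J = π(d_o⁴ − d_i⁴)/32 = π(0.0539⁴ − 0.0251⁴)/32 = 7.897×10^-7 m⁴.
τ_max = T·r/J = 1797 × 0.0269 / 7.897×10^-7 = 6.134×10^7 Pa.

8.90 ksi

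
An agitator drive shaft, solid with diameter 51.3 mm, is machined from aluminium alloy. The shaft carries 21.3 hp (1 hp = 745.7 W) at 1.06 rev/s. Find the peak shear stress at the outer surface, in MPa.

ω = 2π·1.06 = 6.660 rad/s, so T = P/ω = 21.3×745.7 / 6.660 = 2385 N·m.
J = πd⁴/32 = π(0.0513)⁴/32 = 6.799×10^-7 m⁴.
τ_max = T·r/J = 2385 × 0.0256 / 6.799×10^-7 = 8.997×10^7 Pa.

90.0 MPa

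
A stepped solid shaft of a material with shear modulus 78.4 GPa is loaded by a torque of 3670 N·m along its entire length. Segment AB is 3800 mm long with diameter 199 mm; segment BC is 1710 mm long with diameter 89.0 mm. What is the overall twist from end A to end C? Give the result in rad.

J_AB = π(0.199)⁴/32 = 1.54×10^-4 m⁴; J_BC = π(0.0890)⁴/32 = 6.16×10^-6 m⁴.
θ = (T/G)·Σ L_i/J_i = (3670/78.4×10⁹)·(3.80/1.54×10^-4 + 1.71/6.16×10^-6) = 0.01415 rad.

0.0142 rad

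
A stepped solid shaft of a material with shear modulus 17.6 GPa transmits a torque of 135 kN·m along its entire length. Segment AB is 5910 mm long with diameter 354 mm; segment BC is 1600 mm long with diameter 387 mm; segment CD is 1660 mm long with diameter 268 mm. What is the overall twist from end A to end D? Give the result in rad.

J_AB = π(0.354)⁴/32 = 1.54×10^-3 m⁴; J_BC = π(0.387)⁴/32 = 2.20×10^-3 m⁴; J_CD = π(0.268)⁴/32 = 5.06×10^-4 m⁴.
θ = (T/G)·Σ L_i/J_i = (135000/17.6×10⁹)·(5.91/1.54×10^-3 + 1.60/2.20×10^-3 + 1.66/5.06×10^-4) = 0.06012 rad.

0.0601 rad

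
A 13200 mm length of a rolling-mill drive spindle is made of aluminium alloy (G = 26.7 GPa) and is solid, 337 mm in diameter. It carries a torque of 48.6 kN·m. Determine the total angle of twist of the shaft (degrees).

J = πd⁴/32 = π(0.337)⁴/32 = 1.266×10^-3 m⁴.
θ = T·L/(G·J) = 48600 × 13.2 / (26.7×10⁹ × 1.266×10^-3) = 0.01897 rad.

1.09°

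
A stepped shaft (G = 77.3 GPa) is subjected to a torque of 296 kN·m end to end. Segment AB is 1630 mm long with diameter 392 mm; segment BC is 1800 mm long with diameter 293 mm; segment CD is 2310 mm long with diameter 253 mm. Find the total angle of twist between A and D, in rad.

0.0342 rad

J_AB = π(0.392)⁴/32 = 2.32×10^-3 m⁴; J_BC = π(0.293)⁴/32 = 7.24×10^-4 m⁴; J_CD = π(0.253)⁴/32 = 4.02×10^-4 m⁴.
θ = (T/G)·Σ L_i/J_i = (296000/77.3×10⁹)·(1.63/2.32×10^-3 + 1.80/7.24×10^-4 + 2.31/4.02×10^-4) = 0.03421 rad.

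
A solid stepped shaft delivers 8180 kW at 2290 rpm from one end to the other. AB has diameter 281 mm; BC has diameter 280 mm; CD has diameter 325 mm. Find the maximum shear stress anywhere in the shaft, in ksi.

ω = 2π·2290/60 = 239.8 rad/s, so T = P/ω = 8180×10³ / 239.8 = 34110 N·m.
Under the same torque, τ_max = 16T/(πd³) is largest where d is smallest — segment BC (d = 280 mm).
τ_max = 16·34110/(π·(0.280)³) = 7.914×10^6 Pa.

1.15 ksi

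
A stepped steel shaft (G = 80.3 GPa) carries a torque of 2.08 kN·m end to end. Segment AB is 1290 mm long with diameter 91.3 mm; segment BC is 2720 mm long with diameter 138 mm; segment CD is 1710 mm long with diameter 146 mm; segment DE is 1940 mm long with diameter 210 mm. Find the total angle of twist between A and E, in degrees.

0.466°

J_AB = π(0.0913)⁴/32 = 6.82×10^-6 m⁴; J_BC = π(0.138)⁴/32 = 3.56×10^-5 m⁴; J_CD = π(0.146)⁴/32 = 4.46×10^-5 m⁴; J_DE = π(0.210)⁴/32 = 1.91×10^-4 m⁴.
θ = (T/G)·Σ L_i/J_i = (2080/80.3×10⁹)·(1.29/6.82×10^-6 + 2.72/3.56×10^-5 + 1.71/4.46×10^-5 + 1.94/1.91×10^-4) = 8.133×10^-3 rad.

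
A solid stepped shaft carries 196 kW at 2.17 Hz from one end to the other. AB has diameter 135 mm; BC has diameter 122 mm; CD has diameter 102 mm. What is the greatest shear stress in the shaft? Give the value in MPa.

ω = 2π·2.17 = 13.63 rad/s, so T = P/ω = 196×10³ / 13.63 = 14380 N·m.
Under the same torque, τ_max = 16T/(πd³) is largest where d is smallest — segment CD (d = 102 mm).
τ_max = 16·14380/(π·(0.102)³) = 6.899×10^7 Pa.

69.0 MPa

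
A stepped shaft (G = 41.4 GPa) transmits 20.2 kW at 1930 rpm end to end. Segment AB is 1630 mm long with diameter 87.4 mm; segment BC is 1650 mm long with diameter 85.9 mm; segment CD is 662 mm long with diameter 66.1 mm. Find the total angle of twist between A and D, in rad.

ω = 2π·1930/60 = 202.1 rad/s, so T = P/ω = 20.2×10³ / 202.1 = 99.95 N·m.
J_AB = π(0.0874)⁴/32 = 5.73×10^-6 m⁴; J_BC = π(0.0859)⁴/32 = 5.35×10^-6 m⁴; J_CD = π(0.0661)⁴/32 = 1.87×10^-6 m⁴.
θ = (T/G)·Σ L_i/J_i = (99.95/41.4×10⁹)·(1.63/5.73×10^-6 + 1.65/5.35×10^-6 + 0.662/1.87×10^-6) = 2.285×10^-3 rad.

0.00228 rad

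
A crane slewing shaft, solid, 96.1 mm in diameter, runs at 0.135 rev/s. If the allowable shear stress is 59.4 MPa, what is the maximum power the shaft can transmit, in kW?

J = πd⁴/32 = π(0.0961)⁴/32 = 8.373×10^-6 m⁴.
T_max = τ_allow·J/r = 5.94×10^7 × 8.373×10^-6 / 0.0480 = 10350 N·m.
ω = 2π·0.135 = 0.8482 rad/s, so P_max = T_max·ω = 8780 W.

8.78 kW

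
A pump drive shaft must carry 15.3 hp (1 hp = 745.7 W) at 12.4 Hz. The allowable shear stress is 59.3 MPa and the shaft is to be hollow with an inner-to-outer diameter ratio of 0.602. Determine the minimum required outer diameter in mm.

24.4 mm

ω = 2π·12.4 = 77.91 rad/s, so T = P/ω = 15.3×745.7 / 77.91 = 146.4 N·m.
For a hollow shaft with d_i/d_o = 0.602: τ_max = 16T/(π d_o³ (1−k⁴)), so d_o = [16T/(π τ_allow (1−k⁴))]^(1/3) = [16·146.4/(π·5.93×10^7·0.8687)]^(1/3) = 0.02437 m.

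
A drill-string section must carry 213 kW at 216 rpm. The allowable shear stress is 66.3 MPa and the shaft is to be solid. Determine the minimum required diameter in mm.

ω = 2π·216/60 = 22.62 rad/s, so T = P/ω = 213×10³ / 22.62 = 9417 N·m.
For a solid shaft τ_max = 16T/(πd³), so d = (16T/(π τ_allow))^(1/3) = (16·9417/(π·6.63×10^7))^(1/3) = 0.08977 m.

89.8 mm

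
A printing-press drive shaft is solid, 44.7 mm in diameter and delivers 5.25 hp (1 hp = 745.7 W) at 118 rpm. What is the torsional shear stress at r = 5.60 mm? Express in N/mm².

ω = 2π·118/60 = 12.36 rad/s, so T = P/ω = 5.25×745.7 / 12.36 = 316.8 N·m.
J = πd⁴/32 = π(0.0447)⁴/32 = 3.919×10^-7 m⁴.
Shear stress varies linearly with radius: τ = T·r/J = 316.8 × 0.00560 / 3.919×10^-7 = 4.527×10^6 Pa.

4.53 N/mm²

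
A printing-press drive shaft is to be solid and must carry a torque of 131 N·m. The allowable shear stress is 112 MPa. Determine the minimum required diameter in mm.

For a solid shaft τ_max = 16T/(πd³), so d = (16T/(π τ_allow))^(1/3) = (16·131.0/(π·1.12×10^8))^(1/3) = 0.01813 m.

18.1 mm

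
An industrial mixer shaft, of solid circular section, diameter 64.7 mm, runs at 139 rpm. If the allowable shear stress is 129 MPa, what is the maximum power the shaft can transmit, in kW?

J = πd⁴/32 = π(0.0647)⁴/32 = 1.720×10^-6 m⁴.
T_max = τ_allow·J/r = 1.29×10^8 × 1.720×10^-6 / 0.0324 = 6860 N·m.
ω = 2π·139/60 = 14.56 rad/s, so P_max = T_max·ω = 9.986×10^4 W.

99.9 kW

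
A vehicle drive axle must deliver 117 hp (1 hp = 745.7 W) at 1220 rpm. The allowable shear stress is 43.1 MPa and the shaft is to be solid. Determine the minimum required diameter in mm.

43.2 mm

ω = 2π·1220/60 = 127.8 rad/s, so T = P/ω = 117×745.7 / 127.8 = 682.9 N·m.
For a solid shaft τ_max = 16T/(πd³), so d = (16T/(π τ_allow))^(1/3) = (16·682.9/(π·4.31×10^7))^(1/3) = 0.04321 m.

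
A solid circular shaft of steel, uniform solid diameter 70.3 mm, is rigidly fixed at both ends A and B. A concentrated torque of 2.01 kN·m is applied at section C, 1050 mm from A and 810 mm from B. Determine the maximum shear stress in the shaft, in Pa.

With uniform GJ and both ends fixed, compatibility θ_AC = θ_CB gives T_A·a = T_B·b, together with T_A + T_B = T₀.
T_A = T₀·b/(a+b) = 2010·810/1860 = 875.3 N·m; T_B = 1135 N·m.
τ in each portion: τ_AC = 1.28×10^7 Pa, τ_CB = 1.66×10^7 Pa; maximum is in CB.
τ_max = T_CB·r/J = 1135·0.0352/2.40×10^-6 = 1.663×10^7 Pa.

1.66e7 Pa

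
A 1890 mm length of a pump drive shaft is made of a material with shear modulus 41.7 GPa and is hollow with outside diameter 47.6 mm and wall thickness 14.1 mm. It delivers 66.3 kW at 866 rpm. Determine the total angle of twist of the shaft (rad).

0.0676 rad

ω = 2π·866/60 = 90.69 rad/s, so T = P/ω = 66.3×10³ / 90.69 = 731.1 N·m.
J = π(d_o⁴ − d_i⁴)/32 = π(0.0476⁴ − 0.0194⁴)/32 = 4.901×10^-7 m⁴.
θ = T·L/(G·J) = 731.1 × 1.89 / (41.7×10⁹ × 4.901×10^-7) = 0.06761 rad.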